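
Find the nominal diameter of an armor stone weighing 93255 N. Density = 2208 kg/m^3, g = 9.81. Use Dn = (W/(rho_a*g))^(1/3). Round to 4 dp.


V = W / (rho_a * g)
V = 93255 / (2208 * 9.81)
V = 93255 / 21660.48
V = 4.305306 m^3
Dn = V^(1/3) = 4.305306^(1/3)
Dn = 1.6268 m

1.6268


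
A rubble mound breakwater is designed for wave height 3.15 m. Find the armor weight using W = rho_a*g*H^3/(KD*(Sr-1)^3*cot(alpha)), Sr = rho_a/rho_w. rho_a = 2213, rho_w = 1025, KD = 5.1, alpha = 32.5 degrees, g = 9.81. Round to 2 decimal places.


Sr = rho_a / rho_w = 2213 / 1025 = 2.159024
(Sr - 1) = 1.159024
(Sr - 1)^3 = 1.556961
cot(32.5) = 1 / tan(32.5) = 1 / 0.637070 = 1.569686
Numerator = 2213 * 9.81 * 3.15^3 = 678550.3560
Denominator = 5.1 * 1.556961 * 1.569686 = 12.464090
W = 678550.3560 / 12.464090
W = 54440.43 N

54440.43


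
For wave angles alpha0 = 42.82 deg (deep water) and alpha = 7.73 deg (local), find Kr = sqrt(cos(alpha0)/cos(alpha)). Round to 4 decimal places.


Kr = sqrt(cos(alpha0) / cos(alpha))
cos(42.82) = 0.733493
cos(7.73) = 0.990913
Kr = sqrt(0.733493 / 0.990913)
Kr = sqrt(0.740219)
Kr = 0.8604

0.8604


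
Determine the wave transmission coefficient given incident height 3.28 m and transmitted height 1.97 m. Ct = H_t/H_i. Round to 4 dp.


Ct = H_t / H_i
Ct = 1.97 / 3.28
Ct = 0.6006

0.6006


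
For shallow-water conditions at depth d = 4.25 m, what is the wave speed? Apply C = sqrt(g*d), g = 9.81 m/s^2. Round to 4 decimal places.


Using the shallow-water approximation:
C = sqrt(g * d) = sqrt(9.81 * 4.25)
C = sqrt(41.6925)
C = 6.4570 m/s

6.4570


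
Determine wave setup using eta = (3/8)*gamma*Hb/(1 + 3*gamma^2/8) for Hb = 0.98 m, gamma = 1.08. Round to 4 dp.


eta = (3/8) * gamma * Hb / (1 + 3*gamma^2/8)
Numerator = (3/8) * 1.08 * 0.98 = 0.396900
Denominator = 1 + 3*1.08^2/8 = 1 + 0.437400 = 1.437400
eta = 0.396900 / 1.437400
eta = 0.2761 m

0.2761


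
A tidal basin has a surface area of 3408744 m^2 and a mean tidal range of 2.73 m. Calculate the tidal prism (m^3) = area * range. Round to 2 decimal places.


Tidal prism = Area * Tidal range
P = 3408744 * 2.73
P = 9305871.12 m^3

9305871.12


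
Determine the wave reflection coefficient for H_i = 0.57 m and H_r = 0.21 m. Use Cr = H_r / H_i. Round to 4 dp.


Cr = H_r / H_i
Cr = 0.21 / 0.57
Cr = 0.3684

0.3684


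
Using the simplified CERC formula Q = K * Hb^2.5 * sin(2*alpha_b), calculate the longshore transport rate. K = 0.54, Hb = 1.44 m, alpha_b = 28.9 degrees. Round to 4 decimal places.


Q = K * Hb^2.5 * sin(2 * alpha_b)
Hb^2.5 = 1.44^2.5 = 2.488320
sin(2 * 28.9) = sin(57.8) = 0.846193
Q = 0.54 * 2.488320 * 0.846193
Q = 1.1370 m^3/s

1.1370


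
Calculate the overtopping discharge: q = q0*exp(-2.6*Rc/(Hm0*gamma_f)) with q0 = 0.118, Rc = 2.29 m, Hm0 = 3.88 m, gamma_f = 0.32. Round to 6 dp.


q = q0 * exp(-2.6 * Rc / (Hm0 * gamma_f))
Exponent = -2.6 * 2.29 / (3.88 * 0.32)
= -2.6 * 2.29 / 1.2416
= -4.795425
exp(-4.795425) = 0.008267
q = 0.118 * 0.008267
q = 0.000976 m^3/s/m

0.000976


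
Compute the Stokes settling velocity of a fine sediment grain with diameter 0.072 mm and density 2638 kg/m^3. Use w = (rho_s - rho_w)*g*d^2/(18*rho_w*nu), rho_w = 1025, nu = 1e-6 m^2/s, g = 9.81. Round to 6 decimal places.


w = (rho_s - rho_w) * g * d^2 / (18 * rho_w * nu)
d = 0.072 mm = 0.000072 m
rho_s - rho_w = 2638 - 1025 = 1613
Numerator = 1613 * 9.81 * (0.000072)^2 = 0.000082029180
Denominator = 18 * 1025 * 1e-6 = 0.018450
w = 0.004446 m/s

0.004446


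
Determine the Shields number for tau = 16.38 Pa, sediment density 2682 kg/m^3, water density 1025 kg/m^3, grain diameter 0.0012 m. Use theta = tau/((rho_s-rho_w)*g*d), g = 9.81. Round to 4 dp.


theta = tau / ((rho_s - rho_w) * g * d)
rho_s - rho_w = 2682 - 1025 = 1657
Denominator = 1657 * 9.81 * 0.0012 = 19.506204
theta = 16.38 / 19.506204
theta = 0.8397

0.8397


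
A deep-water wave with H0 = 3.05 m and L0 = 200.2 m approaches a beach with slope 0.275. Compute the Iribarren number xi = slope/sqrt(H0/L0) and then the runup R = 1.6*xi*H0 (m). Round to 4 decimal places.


xi = slope / sqrt(H0/L0)
H0/L0 = 3.05/200.2 = 0.015235
sqrt(0.015235) = 0.123429
xi = 0.275 / 0.123429 = 2.227998
R = 1.6 * xi * H0 = 1.6 * 2.227998 * 3.05
R = 10.8726 m

10.8726


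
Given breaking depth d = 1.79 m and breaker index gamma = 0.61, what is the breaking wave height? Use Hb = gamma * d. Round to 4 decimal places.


Hb = gamma * d
Hb = 0.61 * 1.79
Hb = 1.0919 m

1.0919


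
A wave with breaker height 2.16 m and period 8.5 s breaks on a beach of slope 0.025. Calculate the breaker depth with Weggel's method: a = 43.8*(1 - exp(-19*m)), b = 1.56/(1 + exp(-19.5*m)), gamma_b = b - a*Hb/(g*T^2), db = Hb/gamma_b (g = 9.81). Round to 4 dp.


a = 43.8 * (1 - exp(-19 * m))
exp(-19 * 0.025) = exp(-0.4750) = 0.621885
a = 43.8 * (1 - 0.621885) = 16.561435
b = 1.56 / (1 + exp(-19.5 * m))
exp(-19.5 * 0.025) = exp(-0.4875) = 0.614160
b = 1.56 / (1 + 0.614160) = 0.966447
Hb / (g * T^2) = 2.16 / (9.81 * 8.5^2) = 2.16 / 708.7725 = 0.00304752
gamma_b = b - a * Hb/(g*T^2) = 0.966447 - 16.561435 * 0.00304752 = 0.915976
db = Hb / gamma_b = 2.16 / 0.915976
db = 2.3581 m

2.3581


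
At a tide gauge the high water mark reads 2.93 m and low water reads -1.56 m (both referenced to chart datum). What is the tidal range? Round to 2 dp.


Tidal range = High water - Low water
Tidal range = 2.93 - (-1.56)
Tidal range = 4.49 m

4.49


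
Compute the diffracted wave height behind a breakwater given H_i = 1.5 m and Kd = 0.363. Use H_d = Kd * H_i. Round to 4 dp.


H_d = Kd * H_i
H_d = 0.363 * 1.5
H_d = 0.5445 m

0.5445


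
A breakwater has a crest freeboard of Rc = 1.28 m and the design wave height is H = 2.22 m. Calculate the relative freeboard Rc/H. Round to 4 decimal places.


Relative freeboard = Rc / H
= 1.28 / 2.22
= 0.5766

0.5766


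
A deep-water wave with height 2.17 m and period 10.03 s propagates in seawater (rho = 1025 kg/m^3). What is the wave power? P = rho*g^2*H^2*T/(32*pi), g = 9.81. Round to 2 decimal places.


P = rho * g^2 * H^2 * T / (32 * pi)
P = 1025 * 9.81^2 * 2.17^2 * 10.03 / (32 * pi)
P = 1025 * 96.2361 * 4.7089 * 10.03 / 100.53096
P = 46342.82 W/m

46342.82


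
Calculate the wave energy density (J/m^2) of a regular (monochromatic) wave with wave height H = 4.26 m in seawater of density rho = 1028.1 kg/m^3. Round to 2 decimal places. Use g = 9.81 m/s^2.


E = (1/8) * rho * g * H^2
E = (1/8) * 1028.1 * 9.81 * 4.26^2
E = 0.125 * 1028.1 * 9.81 * 18.1476
E = 22878.82 J/m^2

22878.82


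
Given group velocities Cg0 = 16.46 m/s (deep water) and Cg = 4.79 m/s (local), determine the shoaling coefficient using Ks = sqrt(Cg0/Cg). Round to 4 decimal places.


Ks = sqrt(Cg0 / Cg)
Ks = sqrt(16.46 / 4.79)
Ks = sqrt(3.4363)
Ks = 1.8537

1.8537


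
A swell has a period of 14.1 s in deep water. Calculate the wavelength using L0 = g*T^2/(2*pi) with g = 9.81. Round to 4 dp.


L0 = g * T^2 / (2 * pi)
L0 = 9.81 * 14.1^2 / (2 * pi)
L0 = 9.81 * 198.8100 / 6.28319
L0 = 1950.3261 / 6.28319
L0 = 310.4040 m

310.4040


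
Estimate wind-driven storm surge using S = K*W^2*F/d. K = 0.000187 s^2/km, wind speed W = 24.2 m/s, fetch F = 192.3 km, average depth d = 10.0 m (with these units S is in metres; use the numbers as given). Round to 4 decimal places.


S = K * W^2 * F / d
W^2 = 24.2^2 = 585.64
S = 0.000187 * 585.64 * 192.3 / 10.0
Numerator = 0.000187 * 585.64 * 192.3 = 21.059673
S = 21.059673 / 10.0 = 2.1060 m

2.1060


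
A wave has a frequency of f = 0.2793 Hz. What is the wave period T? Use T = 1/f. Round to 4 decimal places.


T = 1 / f
T = 1 / 0.2793
T = 3.5804 s

3.5804


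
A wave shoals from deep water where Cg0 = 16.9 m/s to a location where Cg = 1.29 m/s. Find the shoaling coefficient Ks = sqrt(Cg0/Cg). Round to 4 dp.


Ks = sqrt(Cg0 / Cg)
Ks = sqrt(16.9 / 1.29)
Ks = sqrt(13.1008)
Ks = 3.6195

3.6195


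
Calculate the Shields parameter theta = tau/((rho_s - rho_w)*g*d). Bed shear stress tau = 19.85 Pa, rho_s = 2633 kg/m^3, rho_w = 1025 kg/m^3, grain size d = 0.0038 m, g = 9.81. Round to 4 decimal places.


theta = tau / ((rho_s - rho_w) * g * d)
rho_s - rho_w = 2633 - 1025 = 1608
Denominator = 1608 * 9.81 * 0.0038 = 59.943024
theta = 19.85 / 59.943024
theta = 0.3311

0.3311


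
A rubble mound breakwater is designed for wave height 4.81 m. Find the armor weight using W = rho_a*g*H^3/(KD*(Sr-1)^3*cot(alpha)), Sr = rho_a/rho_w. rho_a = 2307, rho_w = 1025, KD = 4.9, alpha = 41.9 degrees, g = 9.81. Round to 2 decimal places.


Sr = rho_a / rho_w = 2307 / 1025 = 2.250732
(Sr - 1) = 1.250732
(Sr - 1)^3 = 1.956557
cot(41.9) = 1 / tan(41.9) = 1 / 0.897249 = 1.114518
Numerator = 2307 * 9.81 * 4.81^3 = 2518557.2712
Denominator = 4.9 * 1.956557 * 1.114518 = 10.685030
W = 2518557.2712 / 10.685030
W = 235708.97 N

235708.97


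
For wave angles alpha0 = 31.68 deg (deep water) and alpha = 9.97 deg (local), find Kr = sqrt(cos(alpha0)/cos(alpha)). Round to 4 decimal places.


Kr = sqrt(cos(alpha0) / cos(alpha))
cos(31.68) = 0.850994
cos(9.97) = 0.984899
Kr = sqrt(0.850994 / 0.984899)
Kr = sqrt(0.864043)
Kr = 0.9295

0.9295


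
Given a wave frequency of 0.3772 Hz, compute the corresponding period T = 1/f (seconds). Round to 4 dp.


T = 1 / f
T = 1 / 0.3772
T = 2.6511 s

2.6511


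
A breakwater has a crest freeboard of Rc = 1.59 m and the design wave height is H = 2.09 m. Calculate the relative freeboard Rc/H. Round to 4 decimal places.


Relative freeboard = Rc / H
= 1.59 / 2.09
= 0.7608

0.7608


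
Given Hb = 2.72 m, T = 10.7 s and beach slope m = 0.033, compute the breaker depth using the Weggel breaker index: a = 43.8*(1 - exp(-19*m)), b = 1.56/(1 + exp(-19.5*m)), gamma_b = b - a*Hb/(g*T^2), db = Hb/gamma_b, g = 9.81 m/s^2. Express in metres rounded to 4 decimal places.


a = 43.8 * (1 - exp(-19 * m))
exp(-19 * 0.033) = exp(-0.6270) = 0.534192
a = 43.8 * (1 - 0.534192) = 20.402391
b = 1.56 / (1 + exp(-19.5 * m))
exp(-19.5 * 0.033) = exp(-0.6435) = 0.525450
b = 1.56 / (1 + 0.525450) = 1.022649
Hb / (g * T^2) = 2.72 / (9.81 * 10.7^2) = 2.72 / 1123.1469 = 0.00242177
gamma_b = b - a * Hb/(g*T^2) = 1.022649 - 20.402391 * 0.00242177 = 0.973239
db = Hb / gamma_b = 2.72 / 0.973239
db = 2.7948 m

2.7948


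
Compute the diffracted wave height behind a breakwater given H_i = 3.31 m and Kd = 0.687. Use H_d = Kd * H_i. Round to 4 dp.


H_d = Kd * H_i
H_d = 0.687 * 3.31
H_d = 2.2740 m

2.2740


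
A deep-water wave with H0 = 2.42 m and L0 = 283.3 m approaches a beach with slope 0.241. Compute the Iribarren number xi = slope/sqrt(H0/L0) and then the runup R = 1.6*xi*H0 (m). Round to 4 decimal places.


xi = slope / sqrt(H0/L0)
H0/L0 = 2.42/283.3 = 0.008542
sqrt(0.008542) = 0.092424
xi = 0.241 / 0.092424 = 2.607550
R = 1.6 * xi * H0 = 1.6 * 2.607550 * 2.42
R = 10.0964 m

10.0964


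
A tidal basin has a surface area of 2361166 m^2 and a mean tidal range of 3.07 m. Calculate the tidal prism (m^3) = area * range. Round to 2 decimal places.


Tidal prism = Area * Tidal range
P = 2361166 * 3.07
P = 7248779.62 m^3

7248779.62


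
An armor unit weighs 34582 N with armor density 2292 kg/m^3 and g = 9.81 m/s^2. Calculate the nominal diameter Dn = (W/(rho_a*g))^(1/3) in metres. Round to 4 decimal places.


V = W / (rho_a * g)
V = 34582 / (2292 * 9.81)
V = 34582 / 22484.52
V = 1.538036 m^3
Dn = V^(1/3) = 1.538036^(1/3)
Dn = 1.1543 m

1.1543


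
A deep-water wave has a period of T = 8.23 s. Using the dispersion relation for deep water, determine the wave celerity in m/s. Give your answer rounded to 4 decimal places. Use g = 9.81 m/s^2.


We use the deep-water celerity formula:
C = g * T / (2 * pi)
C = 9.81 * 8.23 / (2 * 3.14159...)
C = 80.736300 / 6.283185
C = 12.8496 m/s

12.8496


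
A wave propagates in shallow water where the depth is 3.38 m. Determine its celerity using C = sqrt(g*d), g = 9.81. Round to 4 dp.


Using the shallow-water approximation:
C = sqrt(g * d) = sqrt(9.81 * 3.38)
C = sqrt(33.1578)
C = 5.7583 m/s

5.7583


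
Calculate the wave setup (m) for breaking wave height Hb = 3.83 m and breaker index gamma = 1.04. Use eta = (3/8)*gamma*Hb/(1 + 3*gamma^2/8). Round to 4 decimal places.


eta = (3/8) * gamma * Hb / (1 + 3*gamma^2/8)
Numerator = (3/8) * 1.04 * 3.83 = 1.493700
Denominator = 1 + 3*1.04^2/8 = 1 + 0.405600 = 1.405600
eta = 1.493700 / 1.405600
eta = 1.0627 m

1.0627


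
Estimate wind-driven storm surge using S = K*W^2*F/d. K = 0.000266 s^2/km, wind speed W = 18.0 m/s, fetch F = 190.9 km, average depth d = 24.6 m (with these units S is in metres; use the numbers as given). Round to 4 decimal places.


S = K * W^2 * F / d
W^2 = 18.0^2 = 324.00
S = 0.000266 * 324.00 * 190.9 / 24.6
Numerator = 0.000266 * 324.00 * 190.9 = 16.452526
S = 16.452526 / 24.6 = 0.6688 m

0.6688


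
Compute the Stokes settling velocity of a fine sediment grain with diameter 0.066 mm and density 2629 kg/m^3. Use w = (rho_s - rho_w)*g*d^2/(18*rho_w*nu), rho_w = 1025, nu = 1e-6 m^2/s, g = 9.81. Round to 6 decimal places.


w = (rho_s - rho_w) * g * d^2 / (18 * rho_w * nu)
d = 0.066 mm = 0.000066 m
rho_s - rho_w = 2629 - 1025 = 1604
Numerator = 1604 * 9.81 * (0.000066)^2 = 0.000068542705
Denominator = 18 * 1025 * 1e-6 = 0.018450
w = 0.003715 m/s

0.003715


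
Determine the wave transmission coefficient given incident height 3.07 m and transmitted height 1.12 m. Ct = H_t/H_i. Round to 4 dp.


Ct = H_t / H_i
Ct = 1.12 / 3.07
Ct = 0.3648

0.3648


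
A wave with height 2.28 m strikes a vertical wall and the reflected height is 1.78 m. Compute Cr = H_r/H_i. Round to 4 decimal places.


Cr = H_r / H_i
Cr = 1.78 / 2.28
Cr = 0.7807

0.7807


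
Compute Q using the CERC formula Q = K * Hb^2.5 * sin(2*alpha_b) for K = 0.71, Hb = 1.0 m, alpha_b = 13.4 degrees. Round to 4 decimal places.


Q = K * Hb^2.5 * sin(2 * alpha_b)
Hb^2.5 = 1.0^2.5 = 1.000000
sin(2 * 13.4) = sin(26.8) = 0.450878
Q = 0.71 * 1.000000 * 0.450878
Q = 0.3201 m^3/s

0.3201


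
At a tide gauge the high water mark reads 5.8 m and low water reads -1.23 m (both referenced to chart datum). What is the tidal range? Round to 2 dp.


Tidal range = High water - Low water
Tidal range = 5.8 - (-1.23)
Tidal range = 7.03 m

7.03


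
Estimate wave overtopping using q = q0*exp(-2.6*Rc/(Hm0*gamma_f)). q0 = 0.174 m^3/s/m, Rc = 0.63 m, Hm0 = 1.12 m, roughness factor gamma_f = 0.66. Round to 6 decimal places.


q = q0 * exp(-2.6 * Rc / (Hm0 * gamma_f))
Exponent = -2.6 * 0.63 / (1.12 * 0.66)
= -2.6 * 0.63 / 0.7392
= -2.215909
exp(-2.215909) = 0.109054
q = 0.174 * 0.109054
q = 0.018975 m^3/s/m

0.018975


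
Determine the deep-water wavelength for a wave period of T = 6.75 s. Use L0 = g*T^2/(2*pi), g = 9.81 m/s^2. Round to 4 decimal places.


L0 = g * T^2 / (2 * pi)
L0 = 9.81 * 6.75^2 / (2 * pi)
L0 = 9.81 * 45.5625 / 6.28319
L0 = 446.9681 / 6.28319
L0 = 71.1372 m

71.1372


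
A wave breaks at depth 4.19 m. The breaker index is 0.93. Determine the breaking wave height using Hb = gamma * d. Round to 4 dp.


Hb = gamma * d
Hb = 0.93 * 4.19
Hb = 3.8967 m

3.8967


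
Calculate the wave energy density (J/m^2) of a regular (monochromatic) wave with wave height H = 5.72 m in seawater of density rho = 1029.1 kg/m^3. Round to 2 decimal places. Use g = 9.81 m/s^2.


E = (1/8) * rho * g * H^2
E = (1/8) * 1029.1 * 9.81 * 5.72^2
E = 0.125 * 1029.1 * 9.81 * 32.7184
E = 41288.46 J/m^2

41288.46


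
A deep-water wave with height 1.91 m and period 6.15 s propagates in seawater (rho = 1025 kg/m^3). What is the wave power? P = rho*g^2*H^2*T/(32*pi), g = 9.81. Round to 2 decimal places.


P = rho * g^2 * H^2 * T / (32 * pi)
P = 1025 * 9.81^2 * 1.91^2 * 6.15 / (32 * pi)
P = 1025 * 96.2361 * 3.6481 * 6.15 / 100.53096
P = 22014.25 W/m

22014.25


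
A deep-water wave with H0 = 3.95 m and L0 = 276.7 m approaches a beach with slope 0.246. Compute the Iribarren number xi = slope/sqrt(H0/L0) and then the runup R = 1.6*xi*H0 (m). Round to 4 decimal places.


xi = slope / sqrt(H0/L0)
H0/L0 = 3.95/276.7 = 0.014275
sqrt(0.014275) = 0.119480
xi = 0.246 / 0.119480 = 2.058928
R = 1.6 * xi * H0 = 1.6 * 2.058928 * 3.95
R = 13.0124 m

13.0124


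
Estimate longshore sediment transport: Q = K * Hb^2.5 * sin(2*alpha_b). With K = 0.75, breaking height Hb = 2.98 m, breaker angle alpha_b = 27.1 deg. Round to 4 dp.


Q = K * Hb^2.5 * sin(2 * alpha_b)
Hb^2.5 = 2.98^2.5 = 15.329947
sin(2 * 27.1) = sin(54.2) = 0.811064
Q = 0.75 * 15.329947 * 0.811064
Q = 9.3252 m^3/s

9.3252


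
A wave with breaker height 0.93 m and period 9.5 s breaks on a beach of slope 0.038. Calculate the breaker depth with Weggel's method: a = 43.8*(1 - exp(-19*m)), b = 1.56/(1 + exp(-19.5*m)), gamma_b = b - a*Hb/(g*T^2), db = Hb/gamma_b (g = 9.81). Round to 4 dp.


a = 43.8 * (1 - exp(-19 * m))
exp(-19 * 0.038) = exp(-0.7220) = 0.485780
a = 43.8 * (1 - 0.485780) = 22.522848
b = 1.56 / (1 + exp(-19.5 * m))
exp(-19.5 * 0.038) = exp(-0.7410) = 0.476637
b = 1.56 / (1 + 0.476637) = 1.056455
Hb / (g * T^2) = 0.93 / (9.81 * 9.5^2) = 0.93 / 885.3525 = 0.00105043
gamma_b = b - a * Hb/(g*T^2) = 1.056455 - 22.522848 * 0.00105043 = 1.032796
db = Hb / gamma_b = 0.93 / 1.032796
db = 0.9005 m

0.9005


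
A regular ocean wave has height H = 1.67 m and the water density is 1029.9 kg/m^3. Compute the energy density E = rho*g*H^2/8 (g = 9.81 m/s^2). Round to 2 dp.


E = (1/8) * rho * g * H^2
E = (1/8) * 1029.9 * 9.81 * 1.67^2
E = 0.125 * 1029.9 * 9.81 * 2.7889
E = 3522.14 J/m^2

3522.14


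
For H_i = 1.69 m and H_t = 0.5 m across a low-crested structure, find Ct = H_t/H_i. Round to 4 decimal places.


Ct = H_t / H_i
Ct = 0.5 / 1.69
Ct = 0.2959

0.2959


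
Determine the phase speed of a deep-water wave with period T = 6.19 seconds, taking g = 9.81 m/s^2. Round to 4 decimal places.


We use the deep-water celerity formula:
C = g * T / (2 * pi)
C = 9.81 * 6.19 / (2 * 3.14159...)
C = 60.723900 / 6.283185
C = 9.6645 m/s

9.6645


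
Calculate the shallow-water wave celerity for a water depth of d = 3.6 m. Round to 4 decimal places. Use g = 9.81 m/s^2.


Using the shallow-water approximation:
C = sqrt(g * d) = sqrt(9.81 * 3.6)
C = sqrt(35.3160)
C = 5.9427 m/s

5.9427


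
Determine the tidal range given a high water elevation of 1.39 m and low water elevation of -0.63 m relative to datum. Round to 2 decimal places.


Tidal range = High water - Low water
Tidal range = 1.39 - (-0.63)
Tidal range = 2.02 m

2.02


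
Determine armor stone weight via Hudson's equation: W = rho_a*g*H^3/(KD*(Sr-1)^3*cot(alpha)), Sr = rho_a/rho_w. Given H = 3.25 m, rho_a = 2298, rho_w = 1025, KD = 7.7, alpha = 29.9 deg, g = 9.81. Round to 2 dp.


Sr = rho_a / rho_w = 2298 / 1025 = 2.241951
(Sr - 1) = 1.241951
(Sr - 1)^3 = 1.915639
cot(29.9) = 1 / tan(29.9) = 1 / 0.575026 = 1.739053
Numerator = 2298 * 9.81 * 3.25^3 = 773871.9666
Denominator = 7.7 * 1.915639 * 1.739053 = 25.651764
W = 773871.9666 / 25.651764
W = 30168.37 N

30168.37


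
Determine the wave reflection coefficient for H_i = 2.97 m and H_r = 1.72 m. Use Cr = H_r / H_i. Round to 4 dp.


Cr = H_r / H_i
Cr = 1.72 / 2.97
Cr = 0.5791

0.5791


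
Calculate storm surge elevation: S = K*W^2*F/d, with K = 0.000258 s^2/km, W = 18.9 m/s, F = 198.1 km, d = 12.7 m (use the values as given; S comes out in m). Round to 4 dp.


S = K * W^2 * F / d
W^2 = 18.9^2 = 357.21
S = 0.000258 * 357.21 * 198.1 / 12.7
Numerator = 0.000258 * 357.21 * 198.1 = 18.256932
S = 18.256932 / 12.7 = 1.4376 m

1.4376


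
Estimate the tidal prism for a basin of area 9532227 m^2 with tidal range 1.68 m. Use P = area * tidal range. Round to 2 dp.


Tidal prism = Area * Tidal range
P = 9532227 * 1.68
P = 16014141.36 m^3

16014141.36


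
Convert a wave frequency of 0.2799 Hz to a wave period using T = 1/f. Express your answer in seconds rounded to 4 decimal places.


T = 1 / f
T = 1 / 0.2799
T = 3.5727 s

3.5727


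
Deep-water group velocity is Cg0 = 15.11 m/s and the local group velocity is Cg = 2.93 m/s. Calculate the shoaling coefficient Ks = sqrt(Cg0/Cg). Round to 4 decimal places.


Ks = sqrt(Cg0 / Cg)
Ks = sqrt(15.11 / 2.93)
Ks = sqrt(5.1570)
Ks = 2.2709

2.2709


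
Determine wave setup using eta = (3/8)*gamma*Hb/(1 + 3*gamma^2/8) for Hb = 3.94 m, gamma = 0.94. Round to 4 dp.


eta = (3/8) * gamma * Hb / (1 + 3*gamma^2/8)
Numerator = (3/8) * 0.94 * 3.94 = 1.388850
Denominator = 1 + 3*0.94^2/8 = 1 + 0.331350 = 1.331350
eta = 1.388850 / 1.331350
eta = 1.0432 m

1.0432


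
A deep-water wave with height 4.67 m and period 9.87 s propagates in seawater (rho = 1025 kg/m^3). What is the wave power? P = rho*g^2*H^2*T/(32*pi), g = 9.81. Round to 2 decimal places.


P = rho * g^2 * H^2 * T / (32 * pi)
P = 1025 * 9.81^2 * 4.67^2 * 9.87 / (32 * pi)
P = 1025 * 96.2361 * 21.8089 * 9.87 / 100.53096
P = 211209.25 W/m

211209.25


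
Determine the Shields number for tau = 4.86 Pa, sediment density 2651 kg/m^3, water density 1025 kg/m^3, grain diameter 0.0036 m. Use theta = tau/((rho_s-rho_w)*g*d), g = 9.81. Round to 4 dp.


theta = tau / ((rho_s - rho_w) * g * d)
rho_s - rho_w = 2651 - 1025 = 1626
Denominator = 1626 * 9.81 * 0.0036 = 57.423816
theta = 4.86 / 57.423816
theta = 0.0846

0.0846


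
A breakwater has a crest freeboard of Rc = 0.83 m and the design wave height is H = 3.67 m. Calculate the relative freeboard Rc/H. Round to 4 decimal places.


Relative freeboard = Rc / H
= 0.83 / 3.67
= 0.2262

0.2262


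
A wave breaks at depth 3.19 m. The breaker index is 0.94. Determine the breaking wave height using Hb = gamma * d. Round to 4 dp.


Hb = gamma * d
Hb = 0.94 * 3.19
Hb = 2.9986 m

2.9986


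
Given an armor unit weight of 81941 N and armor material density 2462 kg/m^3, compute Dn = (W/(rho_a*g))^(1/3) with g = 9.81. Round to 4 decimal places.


V = W / (rho_a * g)
V = 81941 / (2462 * 9.81)
V = 81941 / 24152.22
V = 3.392690 m^3
Dn = V^(1/3) = 3.392690^(1/3)
Dn = 1.5026 m

1.5026


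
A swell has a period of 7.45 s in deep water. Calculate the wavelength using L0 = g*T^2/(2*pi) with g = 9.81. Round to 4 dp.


L0 = g * T^2 / (2 * pi)
L0 = 9.81 * 7.45^2 / (2 * pi)
L0 = 9.81 * 55.5025 / 6.28319
L0 = 544.4795 / 6.28319
L0 = 86.6566 m

86.6566


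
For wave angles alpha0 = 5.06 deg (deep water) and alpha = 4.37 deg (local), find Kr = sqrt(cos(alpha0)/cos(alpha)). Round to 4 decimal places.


Kr = sqrt(cos(alpha0) / cos(alpha))
cos(5.06) = 0.996103
cos(4.37) = 0.997093
Kr = sqrt(0.996103 / 0.997093)
Kr = sqrt(0.999007)
Kr = 0.9995

0.9995


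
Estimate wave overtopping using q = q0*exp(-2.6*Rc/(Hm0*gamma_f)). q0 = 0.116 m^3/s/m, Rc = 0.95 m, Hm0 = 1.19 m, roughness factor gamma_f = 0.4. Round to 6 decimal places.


q = q0 * exp(-2.6 * Rc / (Hm0 * gamma_f))
Exponent = -2.6 * 0.95 / (1.19 * 0.4)
= -2.6 * 0.95 / 0.4760
= -5.189076
exp(-5.189076) = 0.005577
q = 0.116 * 0.005577
q = 0.000647 m^3/s/m

0.000647


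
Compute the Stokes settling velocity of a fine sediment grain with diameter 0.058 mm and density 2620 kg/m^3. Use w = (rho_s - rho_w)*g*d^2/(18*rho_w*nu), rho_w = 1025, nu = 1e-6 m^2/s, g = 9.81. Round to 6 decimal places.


w = (rho_s - rho_w) * g * d^2 / (18 * rho_w * nu)
d = 0.058 mm = 0.000058 m
rho_s - rho_w = 2620 - 1025 = 1595
Numerator = 1595 * 9.81 * (0.000058)^2 = 0.000052636340
Denominator = 18 * 1025 * 1e-6 = 0.018450
w = 0.002853 m/s

0.002853


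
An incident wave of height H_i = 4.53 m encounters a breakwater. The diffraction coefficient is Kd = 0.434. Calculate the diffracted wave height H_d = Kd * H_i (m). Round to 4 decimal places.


H_d = Kd * H_i
H_d = 0.434 * 4.53
H_d = 1.9660 m

1.9660


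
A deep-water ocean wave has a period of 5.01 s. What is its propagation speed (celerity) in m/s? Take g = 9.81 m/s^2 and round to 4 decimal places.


We use the deep-water celerity formula:
C = g * T / (2 * pi)
C = 9.81 * 5.01 / (2 * 3.14159...)
C = 49.148100 / 6.283185
C = 7.8222 m/s

7.8222


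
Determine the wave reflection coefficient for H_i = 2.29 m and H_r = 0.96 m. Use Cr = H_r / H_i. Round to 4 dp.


Cr = H_r / H_i
Cr = 0.96 / 2.29
Cr = 0.4192

0.4192


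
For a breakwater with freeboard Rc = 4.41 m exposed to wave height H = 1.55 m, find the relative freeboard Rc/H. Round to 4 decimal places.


Relative freeboard = Rc / H
= 4.41 / 1.55
= 2.8452

2.8452


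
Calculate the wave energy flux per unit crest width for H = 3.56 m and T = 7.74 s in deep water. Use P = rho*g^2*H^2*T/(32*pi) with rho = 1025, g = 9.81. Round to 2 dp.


P = rho * g^2 * H^2 * T / (32 * pi)
P = 1025 * 9.81^2 * 3.56^2 * 7.74 / (32 * pi)
P = 1025 * 96.2361 * 12.6736 * 7.74 / 100.53096
P = 96250.50 W/m

96250.50


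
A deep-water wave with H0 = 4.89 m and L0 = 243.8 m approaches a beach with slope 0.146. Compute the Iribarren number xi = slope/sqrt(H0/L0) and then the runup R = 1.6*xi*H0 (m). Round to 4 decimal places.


xi = slope / sqrt(H0/L0)
H0/L0 = 4.89/243.8 = 0.020057
sqrt(0.020057) = 0.141624
xi = 0.146 / 0.141624 = 1.030897
R = 1.6 * xi * H0 = 1.6 * 1.030897 * 4.89
R = 8.0657 m

8.0657


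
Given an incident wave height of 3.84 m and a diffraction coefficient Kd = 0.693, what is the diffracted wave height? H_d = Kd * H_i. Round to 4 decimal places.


H_d = Kd * H_i
H_d = 0.693 * 3.84
H_d = 2.6611 m

2.6611


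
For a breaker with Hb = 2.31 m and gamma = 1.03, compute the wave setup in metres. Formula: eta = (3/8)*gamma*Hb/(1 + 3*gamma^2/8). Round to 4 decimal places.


eta = (3/8) * gamma * Hb / (1 + 3*gamma^2/8)
Numerator = (3/8) * 1.03 * 2.31 = 0.892238
Denominator = 1 + 3*1.03^2/8 = 1 + 0.397838 = 1.397838
eta = 0.892238 / 1.397838
eta = 0.6383 m

0.6383


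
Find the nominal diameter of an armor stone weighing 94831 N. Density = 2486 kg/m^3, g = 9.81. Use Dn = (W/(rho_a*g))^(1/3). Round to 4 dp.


V = W / (rho_a * g)
V = 94831 / (2486 * 9.81)
V = 94831 / 24387.66
V = 3.888483 m^3
Dn = V^(1/3) = 3.888483^(1/3)
Dn = 1.5725 m

1.5725


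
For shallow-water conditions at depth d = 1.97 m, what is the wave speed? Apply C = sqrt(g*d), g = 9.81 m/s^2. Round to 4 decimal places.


Using the shallow-water approximation:
C = sqrt(g * d) = sqrt(9.81 * 1.97)
C = sqrt(19.3257)
C = 4.3961 m/s

4.3961


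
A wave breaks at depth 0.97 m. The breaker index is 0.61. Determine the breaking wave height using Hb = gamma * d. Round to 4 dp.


Hb = gamma * d
Hb = 0.61 * 0.97
Hb = 0.5917 m

0.5917


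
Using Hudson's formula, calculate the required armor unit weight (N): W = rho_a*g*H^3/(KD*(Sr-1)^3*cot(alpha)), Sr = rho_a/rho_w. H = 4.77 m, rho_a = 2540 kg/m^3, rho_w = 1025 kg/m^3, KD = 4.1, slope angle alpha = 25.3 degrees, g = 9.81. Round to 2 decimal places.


Sr = rho_a / rho_w = 2540 / 1025 = 2.478049
(Sr - 1) = 1.478049
(Sr - 1)^3 = 3.228987
cot(25.3) = 1 / tan(25.3) = 1 / 0.472698 = 2.115516
Numerator = 2540 * 9.81 * 4.77^3 = 2704318.6369
Denominator = 4.1 * 3.228987 * 2.115516 = 28.006997
W = 2704318.6369 / 28.006997
W = 96558.68 N

96558.68


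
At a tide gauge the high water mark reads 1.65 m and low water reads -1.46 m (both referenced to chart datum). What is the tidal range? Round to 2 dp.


Tidal range = High water - Low water
Tidal range = 1.65 - (-1.46)
Tidal range = 3.11 m

3.11


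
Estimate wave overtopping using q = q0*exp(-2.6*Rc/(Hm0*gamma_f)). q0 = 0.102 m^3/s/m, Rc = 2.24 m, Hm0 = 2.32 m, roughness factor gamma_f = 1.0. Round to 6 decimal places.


q = q0 * exp(-2.6 * Rc / (Hm0 * gamma_f))
Exponent = -2.6 * 2.24 / (2.32 * 1.0)
= -2.6 * 2.24 / 2.3200
= -2.510345
exp(-2.510345) = 0.081240
q = 0.102 * 0.081240
q = 0.008287 m^3/s/m

0.008287


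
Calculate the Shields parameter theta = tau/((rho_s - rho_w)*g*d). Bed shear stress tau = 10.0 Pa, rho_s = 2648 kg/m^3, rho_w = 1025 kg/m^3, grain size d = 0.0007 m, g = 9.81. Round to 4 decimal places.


theta = tau / ((rho_s - rho_w) * g * d)
rho_s - rho_w = 2648 - 1025 = 1623
Denominator = 1623 * 9.81 * 0.0007 = 11.145141
theta = 10.0 / 11.145141
theta = 0.8973

0.8973


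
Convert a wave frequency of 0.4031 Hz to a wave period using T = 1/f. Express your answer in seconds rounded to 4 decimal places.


T = 1 / f
T = 1 / 0.4031
T = 2.4808 s

2.4808


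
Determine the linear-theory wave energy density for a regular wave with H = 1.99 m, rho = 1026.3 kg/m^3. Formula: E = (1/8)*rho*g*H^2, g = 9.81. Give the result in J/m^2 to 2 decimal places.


E = (1/8) * rho * g * H^2
E = (1/8) * 1026.3 * 9.81 * 1.99^2
E = 0.125 * 1026.3 * 9.81 * 3.9601
E = 4983.79 J/m^2

4983.79


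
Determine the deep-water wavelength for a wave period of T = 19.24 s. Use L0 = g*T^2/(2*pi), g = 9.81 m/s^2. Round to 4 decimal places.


L0 = g * T^2 / (2 * pi)
L0 = 9.81 * 19.24^2 / (2 * pi)
L0 = 9.81 * 370.1776 / 6.28319
L0 = 3631.4423 / 6.28319
L0 = 577.9620 m

577.9620


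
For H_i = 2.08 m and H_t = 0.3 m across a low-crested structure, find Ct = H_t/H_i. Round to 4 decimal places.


Ct = H_t / H_i
Ct = 0.3 / 2.08
Ct = 0.1442

0.1442


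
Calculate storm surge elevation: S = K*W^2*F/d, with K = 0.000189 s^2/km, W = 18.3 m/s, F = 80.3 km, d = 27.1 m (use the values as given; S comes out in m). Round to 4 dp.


S = K * W^2 * F / d
W^2 = 18.3^2 = 334.89
S = 0.000189 * 334.89 * 80.3 / 27.1
Numerator = 0.000189 * 334.89 * 80.3 = 5.082525
S = 5.082525 / 27.1 = 0.1875 m

0.1875


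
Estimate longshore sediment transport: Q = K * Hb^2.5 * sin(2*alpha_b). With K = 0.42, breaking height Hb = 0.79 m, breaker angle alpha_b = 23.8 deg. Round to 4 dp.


Q = K * Hb^2.5 * sin(2 * alpha_b)
Hb^2.5 = 0.79^2.5 = 0.554712
sin(2 * 23.8) = sin(47.6) = 0.738455
Q = 0.42 * 0.554712 * 0.738455
Q = 0.1720 m^3/s

0.1720


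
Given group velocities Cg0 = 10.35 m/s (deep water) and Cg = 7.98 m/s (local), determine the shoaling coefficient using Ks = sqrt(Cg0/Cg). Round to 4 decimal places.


Ks = sqrt(Cg0 / Cg)
Ks = sqrt(10.35 / 7.98)
Ks = sqrt(1.2970)
Ks = 1.1389

1.1389


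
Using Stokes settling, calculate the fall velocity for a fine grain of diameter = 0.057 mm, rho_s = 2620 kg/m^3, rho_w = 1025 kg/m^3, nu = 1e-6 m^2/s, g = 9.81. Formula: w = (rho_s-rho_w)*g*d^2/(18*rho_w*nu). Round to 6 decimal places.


w = (rho_s - rho_w) * g * d^2 / (18 * rho_w * nu)
d = 0.057 mm = 0.000057 m
rho_s - rho_w = 2620 - 1025 = 1595
Numerator = 1595 * 9.81 * (0.000057)^2 = 0.000050836941
Denominator = 18 * 1025 * 1e-6 = 0.018450
w = 0.002755 m/s

0.002755


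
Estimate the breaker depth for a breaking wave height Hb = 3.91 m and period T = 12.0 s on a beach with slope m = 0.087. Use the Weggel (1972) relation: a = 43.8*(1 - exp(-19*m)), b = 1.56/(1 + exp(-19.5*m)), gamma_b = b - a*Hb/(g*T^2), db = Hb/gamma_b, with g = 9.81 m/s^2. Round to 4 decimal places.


a = 43.8 * (1 - exp(-19 * m))
exp(-19 * 0.087) = exp(-1.6530) = 0.191475
a = 43.8 * (1 - 0.191475) = 35.413412
b = 1.56 / (1 + exp(-19.5 * m))
exp(-19.5 * 0.087) = exp(-1.6965) = 0.183324
b = 1.56 / (1 + 0.183324) = 1.318320
Hb / (g * T^2) = 3.91 / (9.81 * 12.0^2) = 3.91 / 1412.6400 = 0.00276787
gamma_b = b - a * Hb/(g*T^2) = 1.318320 - 35.413412 * 0.00276787 = 1.220301
db = Hb / gamma_b = 3.91 / 1.220301
db = 3.2041 m

3.2041


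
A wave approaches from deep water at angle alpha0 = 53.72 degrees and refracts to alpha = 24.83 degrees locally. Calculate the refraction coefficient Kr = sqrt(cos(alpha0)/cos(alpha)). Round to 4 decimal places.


Kr = sqrt(cos(alpha0) / cos(alpha))
cos(53.72) = 0.591732
cos(24.83) = 0.907558
Kr = sqrt(0.591732 / 0.907558)
Kr = sqrt(0.652005)
Kr = 0.8075

0.8075


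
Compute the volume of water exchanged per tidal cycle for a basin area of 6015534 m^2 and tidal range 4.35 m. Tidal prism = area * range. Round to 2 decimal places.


Tidal prism = Area * Tidal range
P = 6015534 * 4.35
P = 26167572.90 m^3

26167572.90


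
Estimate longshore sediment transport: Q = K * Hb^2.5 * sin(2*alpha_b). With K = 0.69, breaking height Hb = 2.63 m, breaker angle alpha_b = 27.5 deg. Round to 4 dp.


Q = K * Hb^2.5 * sin(2 * alpha_b)
Hb^2.5 = 2.63^2.5 = 11.217327
sin(2 * 27.5) = sin(55.0) = 0.819152
Q = 0.69 * 11.217327 * 0.819152
Q = 6.3402 m^3/s

6.3402


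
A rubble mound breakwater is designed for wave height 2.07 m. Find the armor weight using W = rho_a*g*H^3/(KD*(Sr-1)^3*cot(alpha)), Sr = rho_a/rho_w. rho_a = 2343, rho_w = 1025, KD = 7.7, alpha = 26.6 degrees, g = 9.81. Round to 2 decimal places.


Sr = rho_a / rho_w = 2343 / 1025 = 2.285854
(Sr - 1) = 1.285854
(Sr - 1)^3 = 2.126056
cot(26.6) = 1 / tan(26.6) = 1 / 0.500763 = 1.996954
Numerator = 2343 * 9.81 * 2.07^3 = 203869.5350
Denominator = 7.7 * 2.126056 * 1.996954 = 32.691390
W = 203869.5350 / 32.691390
W = 6236.18 N

6236.18


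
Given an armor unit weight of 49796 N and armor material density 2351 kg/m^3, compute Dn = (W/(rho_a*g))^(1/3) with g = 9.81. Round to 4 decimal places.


V = W / (rho_a * g)
V = 49796 / (2351 * 9.81)
V = 49796 / 23063.31
V = 2.159100 m^3
Dn = V^(1/3) = 2.159100^(1/3)
Dn = 1.2925 m

1.2925


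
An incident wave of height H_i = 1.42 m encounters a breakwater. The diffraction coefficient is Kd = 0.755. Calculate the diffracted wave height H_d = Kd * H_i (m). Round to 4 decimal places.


H_d = Kd * H_i
H_d = 0.755 * 1.42
H_d = 1.0721 m

1.0721


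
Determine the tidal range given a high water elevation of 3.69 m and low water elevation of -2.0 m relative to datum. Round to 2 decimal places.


Tidal range = High water - Low water
Tidal range = 3.69 - (-2.0)
Tidal range = 5.69 m

5.69


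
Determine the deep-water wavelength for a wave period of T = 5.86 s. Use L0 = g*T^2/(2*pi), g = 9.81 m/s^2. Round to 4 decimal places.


L0 = g * T^2 / (2 * pi)
L0 = 9.81 * 5.86^2 / (2 * pi)
L0 = 9.81 * 34.3396 / 6.28319
L0 = 336.8715 / 6.28319
L0 = 53.6148 m

53.6148


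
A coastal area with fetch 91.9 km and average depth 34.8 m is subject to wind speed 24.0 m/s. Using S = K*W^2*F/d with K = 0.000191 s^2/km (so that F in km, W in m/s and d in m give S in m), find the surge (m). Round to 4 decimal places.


S = K * W^2 * F / d
W^2 = 24.0^2 = 576.00
S = 0.000191 * 576.00 * 91.9 / 34.8
Numerator = 0.000191 * 576.00 * 91.9 = 10.110470
S = 10.110470 / 34.8 = 0.2905 m

0.2905


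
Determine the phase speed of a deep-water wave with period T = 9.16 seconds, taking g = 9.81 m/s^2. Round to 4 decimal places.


We use the deep-water celerity formula:
C = g * T / (2 * pi)
C = 9.81 * 9.16 / (2 * 3.14159...)
C = 89.859600 / 6.283185
C = 14.3016 m/s

14.3016


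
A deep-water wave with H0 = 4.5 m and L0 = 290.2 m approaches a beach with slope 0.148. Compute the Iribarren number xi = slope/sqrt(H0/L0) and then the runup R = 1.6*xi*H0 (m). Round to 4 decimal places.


xi = slope / sqrt(H0/L0)
H0/L0 = 4.5/290.2 = 0.015507
sqrt(0.015507) = 0.124525
xi = 0.148 / 0.124525 = 1.188514
R = 1.6 * xi * H0 = 1.6 * 1.188514 * 4.5
R = 8.5573 m

8.5573


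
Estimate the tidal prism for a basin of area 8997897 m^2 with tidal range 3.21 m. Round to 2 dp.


Tidal prism = Area * Tidal range
P = 8997897 * 3.21
P = 28883249.37 m^3

28883249.37


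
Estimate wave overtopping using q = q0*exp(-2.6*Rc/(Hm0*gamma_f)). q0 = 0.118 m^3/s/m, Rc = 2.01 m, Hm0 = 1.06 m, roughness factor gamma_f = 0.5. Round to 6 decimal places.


q = q0 * exp(-2.6 * Rc / (Hm0 * gamma_f))
Exponent = -2.6 * 2.01 / (1.06 * 0.5)
= -2.6 * 2.01 / 0.5300
= -9.860377
exp(-9.860377) = 0.000052
q = 0.118 * 0.000052
q = 0.000006 m^3/s/m

0.000006


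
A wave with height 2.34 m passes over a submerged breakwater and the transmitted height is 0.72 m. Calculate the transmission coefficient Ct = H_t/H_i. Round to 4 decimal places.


Ct = H_t / H_i
Ct = 0.72 / 2.34
Ct = 0.3077

0.3077


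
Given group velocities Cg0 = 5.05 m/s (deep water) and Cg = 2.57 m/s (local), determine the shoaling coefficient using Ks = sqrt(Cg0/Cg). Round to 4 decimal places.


Ks = sqrt(Cg0 / Cg)
Ks = sqrt(5.05 / 2.57)
Ks = sqrt(1.9650)
Ks = 1.4018

1.4018


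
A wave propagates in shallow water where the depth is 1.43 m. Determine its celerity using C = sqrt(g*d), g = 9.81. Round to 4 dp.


Using the shallow-water approximation:
C = sqrt(g * d) = sqrt(9.81 * 1.43)
C = sqrt(14.0283)
C = 3.7454 m/s

3.7454


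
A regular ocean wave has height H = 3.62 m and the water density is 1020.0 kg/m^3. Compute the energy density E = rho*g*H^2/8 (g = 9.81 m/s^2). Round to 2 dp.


E = (1/8) * rho * g * H^2
E = (1/8) * 1020.0 * 9.81 * 3.62^2
E = 0.125 * 1020.0 * 9.81 * 13.1044
E = 16390.66 J/m^2

16390.66


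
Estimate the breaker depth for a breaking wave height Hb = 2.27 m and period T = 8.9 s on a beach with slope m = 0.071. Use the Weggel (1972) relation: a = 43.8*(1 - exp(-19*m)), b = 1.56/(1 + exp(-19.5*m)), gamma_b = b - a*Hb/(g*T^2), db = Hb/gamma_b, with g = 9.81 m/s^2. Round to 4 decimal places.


a = 43.8 * (1 - exp(-19 * m))
exp(-19 * 0.071) = exp(-1.3490) = 0.259500
a = 43.8 * (1 - 0.259500) = 32.433916
b = 1.56 / (1 + exp(-19.5 * m))
exp(-19.5 * 0.071) = exp(-1.3845) = 0.250449
b = 1.56 / (1 + 0.250449) = 1.247552
Hb / (g * T^2) = 2.27 / (9.81 * 8.9^2) = 2.27 / 777.0501 = 0.00292130
gamma_b = b - a * Hb/(g*T^2) = 1.247552 - 32.433916 * 0.00292130 = 1.152803
db = Hb / gamma_b = 2.27 / 1.152803
db = 1.9691 m

1.9691


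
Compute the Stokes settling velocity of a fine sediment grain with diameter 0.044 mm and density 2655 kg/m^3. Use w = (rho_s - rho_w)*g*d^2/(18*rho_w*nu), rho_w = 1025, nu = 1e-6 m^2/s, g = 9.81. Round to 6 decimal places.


w = (rho_s - rho_w) * g * d^2 / (18 * rho_w * nu)
d = 0.044 mm = 0.000044 m
rho_s - rho_w = 2655 - 1025 = 1630
Numerator = 1630 * 9.81 * (0.000044)^2 = 0.000030957221
Denominator = 18 * 1025 * 1e-6 = 0.018450
w = 0.001678 m/s

0.001678


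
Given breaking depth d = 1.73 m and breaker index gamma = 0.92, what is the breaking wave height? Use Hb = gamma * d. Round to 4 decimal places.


Hb = gamma * d
Hb = 0.92 * 1.73
Hb = 1.5916 m

1.5916


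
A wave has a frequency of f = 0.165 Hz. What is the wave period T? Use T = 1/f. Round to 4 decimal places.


T = 1 / f
T = 1 / 0.165
T = 6.0606 s

6.0606


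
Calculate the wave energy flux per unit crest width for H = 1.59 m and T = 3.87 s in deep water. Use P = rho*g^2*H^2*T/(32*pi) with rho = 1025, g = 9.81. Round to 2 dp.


P = rho * g^2 * H^2 * T / (32 * pi)
P = 1025 * 9.81^2 * 1.59^2 * 3.87 / (32 * pi)
P = 1025 * 96.2361 * 2.5281 * 3.87 / 100.53096
P = 9599.91 W/m

9599.91


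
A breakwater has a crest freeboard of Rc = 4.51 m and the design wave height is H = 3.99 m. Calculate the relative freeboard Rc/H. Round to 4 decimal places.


Relative freeboard = Rc / H
= 4.51 / 3.99
= 1.1303

1.1303


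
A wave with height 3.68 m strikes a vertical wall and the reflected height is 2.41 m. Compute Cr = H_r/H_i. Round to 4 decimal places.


Cr = H_r / H_i
Cr = 2.41 / 3.68
Cr = 0.6549

0.6549


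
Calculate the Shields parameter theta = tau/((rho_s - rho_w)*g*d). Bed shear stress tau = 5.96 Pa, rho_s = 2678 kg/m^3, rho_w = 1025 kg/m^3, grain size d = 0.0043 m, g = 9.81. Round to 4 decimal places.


theta = tau / ((rho_s - rho_w) * g * d)
rho_s - rho_w = 2678 - 1025 = 1653
Denominator = 1653 * 9.81 * 0.0043 = 69.728499
theta = 5.96 / 69.728499
theta = 0.0855

0.0855


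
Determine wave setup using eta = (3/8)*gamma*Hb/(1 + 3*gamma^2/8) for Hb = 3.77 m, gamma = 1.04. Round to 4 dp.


eta = (3/8) * gamma * Hb / (1 + 3*gamma^2/8)
Numerator = (3/8) * 1.04 * 3.77 = 1.470300
Denominator = 1 + 3*1.04^2/8 = 1 + 0.405600 = 1.405600
eta = 1.470300 / 1.405600
eta = 1.0460 m

1.0460


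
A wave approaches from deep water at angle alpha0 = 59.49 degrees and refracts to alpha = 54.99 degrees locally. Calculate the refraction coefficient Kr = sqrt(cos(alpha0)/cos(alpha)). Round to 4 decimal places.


Kr = sqrt(cos(alpha0) / cos(alpha))
cos(59.49) = 0.507689
cos(54.99) = 0.573719
Kr = sqrt(0.507689 / 0.573719)
Kr = sqrt(0.884908)
Kr = 0.9407

0.9407


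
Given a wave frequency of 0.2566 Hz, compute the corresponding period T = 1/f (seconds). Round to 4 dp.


T = 1 / f
T = 1 / 0.2566
T = 3.8971 s

3.8971
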